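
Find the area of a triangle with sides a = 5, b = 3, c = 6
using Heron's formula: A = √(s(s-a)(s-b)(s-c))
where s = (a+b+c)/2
s = (5 + 3 + 6)/2 = 14/2 = 7
s − a = 2, s − b = 4, s − c = 1
s(s−a)(s−b)(s−c) = 7·2·4·1 = 56
Area = √56 ≈ 7.48331

s = 7.0, Area = 7.483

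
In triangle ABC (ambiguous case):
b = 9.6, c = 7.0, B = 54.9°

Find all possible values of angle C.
b/sin(B) = c/sin(C)  ⇒  sin(C) = c·sin(B)/b = 7.0·sin(54.9°)/9.6
sin(54.9°) ≈ 0.81815
sin(C) ≈ 7.0·0.81815/9.6 ≈ 5.72705/9.6 ≈ 0.596568
Candidate 1: C₁ = arcsin(0.596568) ≈ 36.6245°  →  A = 180° − 54.9° − 36.6245° ≈ 88.4755° > 0, valid
Candidate 2: C₂ = 180° − C₁ ≈ 143.376°  →  A = 180° − 54.9° − 143.376° ≈ -18.2755° ≤ 0, not a valid triangle

C = 36.62° (one solution)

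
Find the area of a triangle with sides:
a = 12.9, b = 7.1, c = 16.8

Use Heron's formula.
s = (12.9 + 7.1 + 16.8)/2 = 36.8/2 = 18.4
s − a = 5.5, s − b = 11.3, s − c = 1.6
s(s−a)(s−b)(s−c) = 18.4·5.5·11.3·1.6 ≈ 1829.7
Area = √1829.7 ≈ 42.7749

Area = 42.77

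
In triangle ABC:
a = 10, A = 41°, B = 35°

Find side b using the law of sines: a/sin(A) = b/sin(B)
a/sin(A) = b/sin(B)  ⇒  b = a·sin(B)/sin(A) = 10·sin(35°)/sin(41°)
sin(35°) ≈ 0.573576, sin(41°) ≈ 0.656059
b ≈ 10·0.573576/0.656059 ≈ 5.73576/0.656059 ≈ 8.74276

b = 8.743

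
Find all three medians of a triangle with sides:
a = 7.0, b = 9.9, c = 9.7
Median formula: m_a = ½√(2b² + 2c² − a²) (and cyclically). a² = 49, b² = 98.01, c² = 94.09.
m_a = ½√(2·98.01 + 2·94.09 − 49) = ½√335.2 ≈ ½·18.3085 ≈ 9.15423
m_b = ½√(2·49 + 2·94.09 − 98.01) = ½√188.17 ≈ ½·13.7175 ≈ 6.85875
m_c = ½√(2·49 + 2·98.01 − 94.09) = ½√199.93 ≈ ½·14.1397 ≈ 7.06983

m_a = 9.154, m_b = 6.859, m_c = 7.07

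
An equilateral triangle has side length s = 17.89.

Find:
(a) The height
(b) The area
(a) The height splits the triangle into two 30-60-90 halves: h = s·√3/2 = 17.89·1.73205/2 ≈ 30.9864/2 ≈ 15.4932
(b) Area = (√3/4)·s² = (√3/4)·17.89² = (√3/4)·320.0521 ≈ 0.433013·320.0521 ≈ 138.587

Height = 15.49, Area = 138.6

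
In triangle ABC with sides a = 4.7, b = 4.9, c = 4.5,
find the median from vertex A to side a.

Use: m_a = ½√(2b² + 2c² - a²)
m_a = ½√(2·4.9² + 2·4.5² − 4.7²) = ½√(2·24.01 + 2·20.25 − 22.09) = ½√(48.02 + 40.5 − 22.09) = ½√66.43
√66.43 ≈ 8.15046, so m_a ≈ 4.07523

m_a = 4.075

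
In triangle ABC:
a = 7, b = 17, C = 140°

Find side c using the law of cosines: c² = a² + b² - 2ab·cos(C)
c² = 7² + 17² − 2·7·17·cos(140°)
cos(140°) ≈ -0.766044
c² ≈ 49 + 289 − 238·(-0.766044) ≈ 338 + 182.319 ≈ 520.319
c ≈ √520.319 ≈ 22.8105

c = 22.81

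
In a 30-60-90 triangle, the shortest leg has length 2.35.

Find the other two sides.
In a 30-60-90 triangle the sides are in ratio 1 : √3 : 2 (short leg : long leg : hypotenuse).
Long leg = 2.35·√3 ≈ 2.35·1.73205 ≈ 4.07032
Hypotenuse = 2·2.35 = 4.7

Long leg = 2.35√3 = 4.07, Hypotenuse = 4.7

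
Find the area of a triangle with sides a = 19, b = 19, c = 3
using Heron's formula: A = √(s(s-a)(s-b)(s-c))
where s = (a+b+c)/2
s = (19 + 19 + 3)/2 = 41/2 = 20.5
s − a = 1.5, s − b = 1.5, s − c = 17.5
s(s−a)(s−b)(s−c) = 20.5·1.5·1.5·17.5 = 807.1875
Area = √807.1875 ≈ 28.411

s = 20.5, Area = 28.41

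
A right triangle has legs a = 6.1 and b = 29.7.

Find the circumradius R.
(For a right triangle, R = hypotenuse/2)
Hypotenuse c = √(a² + b²) = √(37.21 + 882.09) = √919.3 ≈ 30.32
R = c/2 ≈ 30.32/2 ≈ 15.16

R = 15.16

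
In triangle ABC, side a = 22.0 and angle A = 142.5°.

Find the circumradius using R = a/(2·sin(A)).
R = a/(2·sin(A)) = 22.0/(2·sin(142.5°))
sin(142.5°) ≈ 0.608761
R ≈ 22.0/(2·0.608761) = 22.0/1.21752 ≈ 18.0695

R = 18.07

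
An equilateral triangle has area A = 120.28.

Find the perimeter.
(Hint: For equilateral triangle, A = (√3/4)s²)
A = (√3/4)s²  ⇒  s² = 4A/√3 = 4·120.28/√3 = 481.12/1.73205 ≈ 277.775
s ≈ √277.775 ≈ 16.6666
Perimeter = 3s ≈ 3·16.6666 ≈ 49.9997

Perimeter = 50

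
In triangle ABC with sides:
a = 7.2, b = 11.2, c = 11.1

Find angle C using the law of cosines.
c² = a² + b² − 2ab·cos(C)  ⇒  cos(C) = (a² + b² − c²)/(2ab)
cos(C) = (7.2² + 11.2² − 11.1²)/(2·7.2·11.2) = (51.84 + 125.44 − 123.21)/161.28 = 54.07/161.28 ≈ 0.335255
C = arccos(0.335255) ≈ 70.4119°

C = 70.41°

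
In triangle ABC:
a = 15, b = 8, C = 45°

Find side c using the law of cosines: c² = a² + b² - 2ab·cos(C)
c² = 15² + 8² − 2·15·8·cos(45°)
cos(45°) ≈ 0.707107
c² ≈ 225 + 64 − 240·(0.707107) ≈ 289 − 169.706 ≈ 119.294
c ≈ √119.294 ≈ 10.9222

c = 10.92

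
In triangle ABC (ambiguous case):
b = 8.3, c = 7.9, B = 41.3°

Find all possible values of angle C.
b/sin(B) = c/sin(C)  ⇒  sin(C) = c·sin(B)/b = 7.9·sin(41.3°)/8.3
sin(41.3°) ≈ 0.660002
sin(C) ≈ 7.9·0.660002/8.3 ≈ 5.21401/8.3 ≈ 0.628194
Candidate 1: C₁ = arcsin(0.628194) ≈ 38.917°  →  A = 180° − 41.3° − 38.917° ≈ 99.783° > 0, valid
Candidate 2: C₂ = 180° − C₁ ≈ 141.083°  →  A = 180° − 41.3° − 141.083° ≈ -2.383° ≤ 0, not a valid triangle

C = 38.92° (one solution)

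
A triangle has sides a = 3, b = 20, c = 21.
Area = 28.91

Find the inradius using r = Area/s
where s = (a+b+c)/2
s = (3 + 20 + 21)/2 = 44/2 = 22
r = Area/s = 28.91/22 ≈ 1.31409

r = 1.314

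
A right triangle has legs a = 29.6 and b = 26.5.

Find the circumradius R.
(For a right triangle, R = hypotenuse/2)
Hypotenuse c = √(a² + b²) = √(876.16 + 702.25) = √1578.41 ≈ 39.7292
R = c/2 ≈ 39.7292/2 ≈ 19.8646

R = 19.86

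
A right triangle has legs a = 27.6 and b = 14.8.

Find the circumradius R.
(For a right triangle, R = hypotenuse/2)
Hypotenuse c = √(a² + b²) = √(761.76 + 219.04) = √980.8 ≈ 31.3177
R = c/2 ≈ 31.3177/2 ≈ 15.6589

R = 15.66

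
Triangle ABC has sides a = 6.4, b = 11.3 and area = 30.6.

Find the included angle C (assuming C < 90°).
Area = ½·a·b·sin(C)  ⇒  sin(C) = 2·Area/(a·b) = 2·30.6/(6.4·11.3) = 61.2/72.32 ≈ 0.846239
C = arcsin(0.846239) ≈ 57.8049° (taking the acute solution since C < 90°)

C = 57.8°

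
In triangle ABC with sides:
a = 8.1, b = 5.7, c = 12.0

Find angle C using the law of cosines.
c² = a² + b² − 2ab·cos(C)  ⇒  cos(C) = (a² + b² − c²)/(2ab)
cos(C) = (8.1² + 5.7² − 12.0²)/(2·8.1·5.7) = (65.61 + 32.49 − 144)/92.34 = -45.9/92.34 ≈ -0.497076
C = arccos(-0.497076) ≈ 119.807°

C = 119.8°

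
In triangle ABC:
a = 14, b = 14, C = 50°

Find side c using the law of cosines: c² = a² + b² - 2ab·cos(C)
c² = 14² + 14² − 2·14·14·cos(50°)
cos(50°) ≈ 0.642788
c² ≈ 196 + 196 − 392·(0.642788) ≈ 392 − 251.973 ≈ 140.027
c ≈ √140.027 ≈ 11.8333

c = 11.83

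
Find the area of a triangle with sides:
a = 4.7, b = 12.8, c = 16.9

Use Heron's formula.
s = (4.7 + 12.8 + 16.9)/2 = 34.4/2 = 17.2
s − a = 12.5, s − b = 4.4, s − c = 0.3
s(s−a)(s−b)(s−c) = 17.2·12.5·4.4·0.3 ≈ 283.8
Area = √283.8 ≈ 16.8464

Area = 16.85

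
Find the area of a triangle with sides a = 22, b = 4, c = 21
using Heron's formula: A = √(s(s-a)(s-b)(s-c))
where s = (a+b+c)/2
s = (22 + 4 + 21)/2 = 47/2 = 23.5
s − a = 1.5, s − b = 19.5, s − c = 2.5
s(s−a)(s−b)(s−c) = 23.5·1.5·19.5·2.5 = 1718.4375
Area = √1718.4375 ≈ 41.454

s = 23.5, Area = 41.45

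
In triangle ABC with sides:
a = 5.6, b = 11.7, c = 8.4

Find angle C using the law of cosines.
c² = a² + b² − 2ab·cos(C)  ⇒  cos(C) = (a² + b² − c²)/(2ab)
cos(C) = (5.6² + 11.7² − 8.4²)/(2·5.6·11.7) = (31.36 + 136.89 − 70.56)/131.04 = 97.69/131.04 ≈ 0.745498
C = arccos(0.745498) ≈ 41.7981°

C = 41.8°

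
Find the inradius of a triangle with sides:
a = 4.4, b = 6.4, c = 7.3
r = Area/s where s is the semi-perimeter.
s = (4.4 + 6.4 + 7.3)/2 = 18.1/2 = 9.05
Area = √(s(s−a)(s−b)(s−c)) = √(9.05·4.65·2.65·1.75) ≈ √195.158 ≈ 13.9699
r ≈ 13.9699/9.05 ≈ 1.54363

r = 1.544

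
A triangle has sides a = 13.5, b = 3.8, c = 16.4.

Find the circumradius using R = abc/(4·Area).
First find the area with Heron's formula.
s = (13.5 + 3.8 + 16.4)/2 = 16.85
Area = √(s(s−a)(s−b)(s−c)) = √(16.85·3.35·13.05·0.45) ≈ √331.488 ≈ 18.2068
abc = 13.5·3.8·16.4 = 841.32
R = abc/(4·Area) ≈ 841.32/(4·18.2068) = 841.32/72.8272 ≈ 11.5523

R = 11.55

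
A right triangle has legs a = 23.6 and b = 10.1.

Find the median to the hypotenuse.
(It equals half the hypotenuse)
Hypotenuse c = √(a² + b²) = √(556.96 + 102.01) = √658.97 ≈ 25.6704
Median to hypotenuse = c/2 ≈ 25.6704/2 ≈ 12.8352

Median = 12.84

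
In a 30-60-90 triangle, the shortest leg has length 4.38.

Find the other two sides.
In a 30-60-90 triangle the sides are in ratio 1 : √3 : 2 (short leg : long leg : hypotenuse).
Long leg = 4.38·√3 ≈ 4.38·1.73205 ≈ 7.58638
Hypotenuse = 2·4.38 = 8.76

Long leg = 4.38√3 = 7.586, Hypotenuse = 8.76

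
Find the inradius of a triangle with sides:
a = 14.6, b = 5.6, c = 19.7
r = Area/s where s is the semi-perimeter.
s = (14.6 + 5.6 + 19.7)/2 = 39.9/2 = 19.95
Area = √(s(s−a)(s−b)(s−c)) = √(19.95·5.35·14.35·0.25) ≈ √382.903 ≈ 19.5679
r ≈ 19.5679/19.95 ≈ 0.980847

r = 0.9808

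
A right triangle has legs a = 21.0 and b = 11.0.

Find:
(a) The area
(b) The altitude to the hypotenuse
(a) The legs are perpendicular, so Area = ½·a·b = ½·21.0·11.0 = ½·231 = 115.5
(b) Hypotenuse c = √(a² + b²) = √(441 + 121) = √562 ≈ 23.7065
    Area = ½·c·h_c  ⇒  h_c = 2·Area/c = 231/23.7065 ≈ 9.74415

Area = 115.5, h_c = 9.744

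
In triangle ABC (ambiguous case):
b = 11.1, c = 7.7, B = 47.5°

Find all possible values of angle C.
b/sin(B) = c/sin(C)  ⇒  sin(C) = c·sin(B)/b = 7.7·sin(47.5°)/11.1
sin(47.5°) ≈ 0.737277
sin(C) ≈ 7.7·0.737277/11.1 ≈ 5.67704/11.1 ≈ 0.511445
Candidate 1: C₁ = arcsin(0.511445) ≈ 30.7601°  →  A = 180° − 47.5° − 30.7601° ≈ 101.74° > 0, valid
Candidate 2: C₂ = 180° − C₁ ≈ 149.24°  →  A = 180° − 47.5° − 149.24° ≈ -16.7399° ≤ 0, not a valid triangle

C = 30.76° (one solution)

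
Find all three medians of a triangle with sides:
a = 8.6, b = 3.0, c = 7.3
Median formula: m_a = ½√(2b² + 2c² − a²) (and cyclically). a² = 73.96, b² = 9, c² = 53.29.
m_a = ½√(2·9 + 2·53.29 − 73.96) = ½√50.62 ≈ ½·7.11477 ≈ 3.55739
m_b = ½√(2·73.96 + 2·53.29 − 9) = ½√245.5 ≈ ½·15.6684 ≈ 7.83422
m_c = ½√(2·73.96 + 2·9 − 53.29) = ½√112.63 ≈ ½·10.6127 ≈ 5.30636

m_a = 3.557, m_b = 7.834, m_c = 5.306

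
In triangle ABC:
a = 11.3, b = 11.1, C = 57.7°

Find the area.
Two sides and the included angle (SAS): A = ½·a·b·sin(C) = ½·11.3·11.1·sin(57.7°)
sin(57.7°) ≈ 0.845262
A ≈ ½·125.43·0.845262 = 62.715·0.845262 ≈ 53.0106

Area = 53.01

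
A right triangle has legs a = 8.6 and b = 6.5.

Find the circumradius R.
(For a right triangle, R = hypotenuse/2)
Hypotenuse c = √(a² + b²) = √(73.96 + 42.25) = √116.21 ≈ 10.7801
R = c/2 ≈ 10.7801/2 ≈ 5.39004

R = 5.39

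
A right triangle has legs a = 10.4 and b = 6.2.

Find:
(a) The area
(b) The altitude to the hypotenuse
(a) The legs are perpendicular, so Area = ½·a·b = ½·10.4·6.2 = ½·64.48 = 32.24
(b) Hypotenuse c = √(a² + b²) = √(108.16 + 38.44) = √146.6 ≈ 12.1078
    Area = ½·c·h_c  ⇒  h_c = 2·Area/c = 64.48/12.1078 ≈ 5.32547

Area = 32.24, h_c = 5.325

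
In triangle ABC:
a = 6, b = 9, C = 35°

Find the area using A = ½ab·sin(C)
A = ½·a·b·sin(C) = ½·6·9·sin(35°)
sin(35°) ≈ 0.573576
A ≈ ½·54·0.573576 = 27·0.573576 ≈ 15.4866

Area = 15.49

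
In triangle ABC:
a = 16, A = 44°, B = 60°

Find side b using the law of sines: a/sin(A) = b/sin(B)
a/sin(A) = b/sin(B)  ⇒  b = a·sin(B)/sin(A) = 16·sin(60°)/sin(44°)
sin(60°) ≈ 0.866025, sin(44°) ≈ 0.694658
b ≈ 16·0.866025/0.694658 ≈ 13.8564/0.694658 ≈ 19.9471

b = 19.95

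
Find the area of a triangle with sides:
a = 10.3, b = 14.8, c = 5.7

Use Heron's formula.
s = (10.3 + 14.8 + 5.7)/2 = 30.8/2 = 15.4
s − a = 5.1, s − b = 0.6, s − c = 9.7
s(s−a)(s−b)(s−c) = 15.4·5.1·0.6·9.7 ≈ 457.103
Area = √457.103 ≈ 21.38

Area = 21.38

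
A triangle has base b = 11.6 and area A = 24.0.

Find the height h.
A = ½·b·h  ⇒  h = 2A/b = 2·24.0/11.6 = 48/11.6 ≈ 4.13793

h = 4.138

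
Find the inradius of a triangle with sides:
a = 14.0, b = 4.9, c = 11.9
r = Area/s where s is the semi-perimeter.
s = (14.0 + 4.9 + 11.9)/2 = 30.8/2 = 15.4
Area = √(s(s−a)(s−b)(s−c)) = √(15.4·1.4·10.5·3.5) ≈ √792.33 ≈ 28.1484
r ≈ 28.1484/15.4 ≈ 1.82782

r = 1.828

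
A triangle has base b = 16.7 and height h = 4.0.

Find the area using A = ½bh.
A = ½·b·h = ½·16.7·4.0 = ½·66.8 = 33.4

Area = 33.4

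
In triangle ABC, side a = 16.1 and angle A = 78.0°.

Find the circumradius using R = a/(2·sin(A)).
R = a/(2·sin(A)) = 16.1/(2·sin(78.0°))
sin(78.0°) ≈ 0.978148
R ≈ 16.1/(2·0.978148) = 16.1/1.9563 ≈ 8.22984

R = 8.23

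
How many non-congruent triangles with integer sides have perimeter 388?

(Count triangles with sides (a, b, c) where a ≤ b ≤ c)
Let a ≤ b ≤ c with a + b + c = 388. The only binding inequality is a + b > c, i.e. 388 − c > c, so c < 388/2; and c ≥ 388/3 since c is the largest side.
So 130 ≤ c ≤ 193. For each c, b runs from ⌈(388 − c)/2⌉ up to c (then a = 388 − b − c satisfies 1 ≤ a ≤ b automatically), giving c − ⌈(388 − c)/2⌉ + 1 choices.
Summing over c: 2 + 3 + 5 + 6 + … + 95 + 96  (64 terms, c = 130, …, 193) = 3136
Check (closed form: nearest integer to p²/48 for even p, (p+3)²/48 for odd p): 388²/48 = 150544/48 ≈ 3136.33 → 3136

3136 triangles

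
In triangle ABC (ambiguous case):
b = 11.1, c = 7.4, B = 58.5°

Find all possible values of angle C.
b/sin(B) = c/sin(C)  ⇒  sin(C) = c·sin(B)/b = 7.4·sin(58.5°)/11.1
sin(58.5°) ≈ 0.85264
sin(C) ≈ 7.4·0.85264/11.1 ≈ 6.30954/11.1 ≈ 0.568427
Candidate 1: C₁ = arcsin(0.568427) ≈ 34.6406°  →  A = 180° − 58.5° − 34.6406° ≈ 86.8594° > 0, valid
Candidate 2: C₂ = 180° − C₁ ≈ 145.359°  →  A = 180° − 58.5° − 145.359° ≈ -23.8594° ≤ 0, not a valid triangle

C = 34.64° (one solution)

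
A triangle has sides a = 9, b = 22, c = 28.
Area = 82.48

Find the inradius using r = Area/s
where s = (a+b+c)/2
s = (9 + 22 + 28)/2 = 59/2 = 29.5
r = Area/s = 82.48/29.5 ≈ 2.79593

r = 2.796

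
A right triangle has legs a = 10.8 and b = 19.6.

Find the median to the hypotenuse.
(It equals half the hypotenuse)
Hypotenuse c = √(a² + b²) = √(116.64 + 384.16) = √500.8 ≈ 22.3786
Median to hypotenuse = c/2 ≈ 22.3786/2 ≈ 11.1893

Median = 11.19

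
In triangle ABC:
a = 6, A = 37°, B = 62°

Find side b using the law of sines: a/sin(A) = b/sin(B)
a/sin(A) = b/sin(B)  ⇒  b = a·sin(B)/sin(A) = 6·sin(62°)/sin(37°)
sin(62°) ≈ 0.882948, sin(37°) ≈ 0.601815
b ≈ 6·0.882948/0.601815 ≈ 5.29769/0.601815 ≈ 8.80285

b = 8.803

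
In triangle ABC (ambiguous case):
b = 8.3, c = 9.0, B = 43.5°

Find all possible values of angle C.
b/sin(B) = c/sin(C)  ⇒  sin(C) = c·sin(B)/b = 9.0·sin(43.5°)/8.3
sin(43.5°) ≈ 0.688355
sin(C) ≈ 9.0·0.688355/8.3 ≈ 6.19519/8.3 ≈ 0.746409
Candidate 1: C₁ = arcsin(0.746409) ≈ 48.2802°  →  A = 180° − 43.5° − 48.2802° ≈ 88.2198° > 0, valid
Candidate 2: C₂ = 180° − C₁ ≈ 131.72°  →  A = 180° − 43.5° − 131.72° ≈ 4.78023° > 0, valid

C = 48.28° or C = 131.7° (two solutions)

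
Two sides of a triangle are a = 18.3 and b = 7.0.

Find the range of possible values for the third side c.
Triangle inequality: |a − b| < c < a + b
|a − b| = |18.3 − 7.0| = 11.3
a + b = 18.3 + 7.0 = 25.3

11.3 < c < 25.3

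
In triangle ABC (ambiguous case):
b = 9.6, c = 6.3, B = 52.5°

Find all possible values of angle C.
b/sin(B) = c/sin(C)  ⇒  sin(C) = c·sin(B)/b = 6.3·sin(52.5°)/9.6
sin(52.5°) ≈ 0.793353
sin(C) ≈ 6.3·0.793353/9.6 ≈ 4.99813/9.6 ≈ 0.520638
Candidate 1: C₁ = arcsin(0.520638) ≈ 31.3751°  →  A = 180° − 52.5° − 31.3751° ≈ 96.1249° > 0, valid
Candidate 2: C₂ = 180° − C₁ ≈ 148.625°  →  A = 180° − 52.5° − 148.625° ≈ -21.1249° ≤ 0, not a valid triangle

C = 31.38° (one solution)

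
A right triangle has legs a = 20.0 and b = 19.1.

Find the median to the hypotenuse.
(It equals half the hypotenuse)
Hypotenuse c = √(a² + b²) = √(400 + 364.81) = √764.81 ≈ 27.6552
Median to hypotenuse = c/2 ≈ 27.6552/2 ≈ 13.8276

Median = 13.83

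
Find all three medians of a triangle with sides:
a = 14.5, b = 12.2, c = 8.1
Median formula: m_a = ½√(2b² + 2c² − a²) (and cyclically). a² = 210.25, b² = 148.84, c² = 65.61.
m_a = ½√(2·148.84 + 2·65.61 − 210.25) = ½√218.65 ≈ ½·14.7868 ≈ 7.39341
m_b = ½√(2·210.25 + 2·65.61 − 148.84) = ½√402.88 ≈ ½·20.0719 ≈ 10.0359
m_c = ½√(2·210.25 + 2·148.84 − 65.61) = ½√652.57 ≈ ½·25.5454 ≈ 12.7727

m_a = 7.393, m_b = 10.04, m_c = 12.77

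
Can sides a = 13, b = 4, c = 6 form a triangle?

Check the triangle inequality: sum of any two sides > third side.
a + b vs c: 13 + 4 = 17 > 6  ✓
a + c vs b: 13 + 6 = 19 > 4  ✓
b + c vs a: 4 + 6 = 10 ≤ 13  ✗

No: 4 + 6 = 10 is not > 13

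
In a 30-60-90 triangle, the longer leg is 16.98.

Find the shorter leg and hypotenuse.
In a 30-60-90 triangle the sides are in ratio 1 : √3 : 2, so short leg = long leg/√3 and hypotenuse = 2·(short leg).
Short leg = 16.98/√3 ≈ 16.98/1.73205 ≈ 9.80341
Hypotenuse = 2·9.80341 ≈ 19.6068

Short leg = 9.803, Hypotenuse = 19.61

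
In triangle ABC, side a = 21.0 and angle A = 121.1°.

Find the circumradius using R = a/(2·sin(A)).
R = a/(2·sin(A)) = 21.0/(2·sin(121.1°))
sin(121.1°) ≈ 0.856267
R ≈ 21.0/(2·0.856267) = 21.0/1.71253 ≈ 12.2625

R = 12.26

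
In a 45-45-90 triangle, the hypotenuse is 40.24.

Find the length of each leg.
In a 45-45-90 triangle hypotenuse = leg·√2, so leg = hypotenuse/√2.
Leg = 40.24/√2 ≈ 40.24/1.41421 ≈ 28.454

Each leg = 28.45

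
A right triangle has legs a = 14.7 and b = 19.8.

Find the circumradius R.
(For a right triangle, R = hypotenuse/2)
Hypotenuse c = √(a² + b²) = √(216.09 + 392.04) = √608.13 ≈ 24.6603
R = c/2 ≈ 24.6603/2 ≈ 12.3301

R = 12.33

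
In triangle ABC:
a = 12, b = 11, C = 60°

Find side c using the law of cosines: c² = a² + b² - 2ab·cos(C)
c² = 12² + 11² − 2·12·11·cos(60°)
cos(60°) ≈ 0.5
c² ≈ 144 + 121 − 264·(0.5) ≈ 265 − 132 ≈ 133
c ≈ √133 ≈ 11.5326

c = 11.53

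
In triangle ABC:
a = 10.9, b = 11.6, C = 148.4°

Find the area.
Two sides and the included angle (SAS): A = ½·a·b·sin(C) = ½·10.9·11.6·sin(148.4°)
sin(148.4°) ≈ 0.523986
A ≈ ½·126.44·0.523986 = 63.22·0.523986 ≈ 33.1264

Area = 33.13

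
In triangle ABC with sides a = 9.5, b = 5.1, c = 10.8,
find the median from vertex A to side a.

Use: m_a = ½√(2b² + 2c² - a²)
m_a = ½√(2·5.1² + 2·10.8² − 9.5²) = ½√(2·26.01 + 2·116.64 − 90.25) = ½√(52.02 + 233.28 − 90.25) = ½√195.05
√195.05 ≈ 13.966, so m_a ≈ 6.98302

m_a = 6.983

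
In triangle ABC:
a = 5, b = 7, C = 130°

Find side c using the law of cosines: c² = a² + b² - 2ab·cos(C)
c² = 5² + 7² − 2·5·7·cos(130°)
cos(130°) ≈ -0.642788
c² ≈ 25 + 49 − 70·(-0.642788) ≈ 74 + 44.9951 ≈ 118.995
c ≈ √118.995 ≈ 10.9085

c = 10.91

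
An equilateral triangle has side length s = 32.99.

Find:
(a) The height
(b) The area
(a) The height splits the triangle into two 30-60-90 halves: h = s·√3/2 = 32.99·1.73205/2 ≈ 57.1404/2 ≈ 28.5702
(b) Area = (√3/4)·s² = (√3/4)·32.99² = (√3/4)·1088.3401 ≈ 0.433013·1088.3401 ≈ 471.265

Height = 28.57, Area = 471.3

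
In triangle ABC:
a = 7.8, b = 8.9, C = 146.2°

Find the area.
Two sides and the included angle (SAS): A = ½·a·b·sin(C) = ½·7.8·8.9·sin(146.2°)
sin(146.2°) ≈ 0.556296
A ≈ ½·69.42·0.556296 = 34.71·0.556296 ≈ 19.309

Area = 19.31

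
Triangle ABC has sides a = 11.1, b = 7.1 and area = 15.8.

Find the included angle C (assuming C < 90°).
Area = ½·a·b·sin(C)  ⇒  sin(C) = 2·Area/(a·b) = 2·15.8/(11.1·7.1) = 31.6/78.81 ≈ 0.400964
C = arcsin(0.400964) ≈ 23.6385° (taking the acute solution since C < 90°)

C = 23.64°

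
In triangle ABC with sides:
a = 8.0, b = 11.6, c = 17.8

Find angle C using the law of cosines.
c² = a² + b² − 2ab·cos(C)  ⇒  cos(C) = (a² + b² − c²)/(2ab)
cos(C) = (8.0² + 11.6² − 17.8²)/(2·8.0·11.6) = (64 + 134.56 − 316.84)/185.6 = -118.28/185.6 ≈ -0.637284
C = arccos(-0.637284) ≈ 129.59°

C = 129.6°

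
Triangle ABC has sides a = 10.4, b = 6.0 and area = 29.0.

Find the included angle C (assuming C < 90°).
Area = ½·a·b·sin(C)  ⇒  sin(C) = 2·Area/(a·b) = 2·29.0/(10.4·6.0) = 58/62.4 ≈ 0.929487
C = arcsin(0.929487) ≈ 68.355° (taking the acute solution since C < 90°)

C = 68.36°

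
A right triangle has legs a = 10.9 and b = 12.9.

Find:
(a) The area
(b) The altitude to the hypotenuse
(a) The legs are perpendicular, so Area = ½·a·b = ½·10.9·12.9 = ½·140.61 = 70.305
(b) Hypotenuse c = √(a² + b²) = √(118.81 + 166.41) = √285.22 ≈ 16.8885
    Area = ½·c·h_c  ⇒  h_c = 2·Area/c = 140.61/16.8885 ≈ 8.3258

Area = 70.305, h_c = 8.326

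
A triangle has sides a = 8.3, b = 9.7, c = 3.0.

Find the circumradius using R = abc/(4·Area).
First find the area with Heron's formula.
s = (8.3 + 9.7 + 3.0)/2 = 10.5
Area = √(s(s−a)(s−b)(s−c)) = √(10.5·2.2·0.8·7.5) ≈ √138.6 ≈ 11.7729
abc = 8.3·9.7·3.0 = 241.53
R = abc/(4·Area) ≈ 241.53/(4·11.7729) = 241.53/47.0914 ≈ 5.12896

R = 5.129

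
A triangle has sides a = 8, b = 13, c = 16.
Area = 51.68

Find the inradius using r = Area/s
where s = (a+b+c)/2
s = (8 + 13 + 16)/2 = 37/2 = 18.5
r = Area/s = 51.68/18.5 ≈ 2.79351

r = 2.794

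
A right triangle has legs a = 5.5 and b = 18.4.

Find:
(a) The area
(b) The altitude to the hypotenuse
(a) The legs are perpendicular, so Area = ½·a·b = ½·5.5·18.4 = ½·101.2 = 50.6
(b) Hypotenuse c = √(a² + b²) = √(30.25 + 338.56) = √368.81 ≈ 19.2044
    Area = ½·c·h_c  ⇒  h_c = 2·Area/c = 101.2/19.2044 ≈ 5.26962

Area = 50.6, h_c = 5.27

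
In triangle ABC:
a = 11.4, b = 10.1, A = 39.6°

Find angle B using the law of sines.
a/sin(A) = b/sin(B)  ⇒  sin(B) = b·sin(A)/a = 10.1·sin(39.6°)/11.4
sin(39.6°) ≈ 0.637424
sin(B) ≈ 10.1·0.637424/11.4 ≈ 6.43798/11.4 ≈ 0.564735
B = arcsin(0.564735) ≈ 34.3839°
(Since b ≤ a we need B ≤ A, so the obtuse alternative 180° − 34.3839° ≈ 145.616° is rejected.)

B = 34.38°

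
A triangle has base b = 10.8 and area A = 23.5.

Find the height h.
A = ½·b·h  ⇒  h = 2A/b = 2·23.5/10.8 = 47/10.8 ≈ 4.35185

h = 4.352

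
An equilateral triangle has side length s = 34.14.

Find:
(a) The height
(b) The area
(a) The height splits the triangle into two 30-60-90 halves: h = s·√3/2 = 34.14·1.73205/2 ≈ 59.1322/2 ≈ 29.5661
(b) Area = (√3/4)·s² = (√3/4)·34.14² = (√3/4)·1165.5396 ≈ 0.433013·1165.5396 ≈ 504.693

Height = 29.57, Area = 504.7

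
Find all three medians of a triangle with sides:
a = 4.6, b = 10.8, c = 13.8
Median formula: m_a = ½√(2b² + 2c² − a²) (and cyclically). a² = 21.16, b² = 116.64, c² = 190.44.
m_a = ½√(2·116.64 + 2·190.44 − 21.16) = ½√593 ≈ ½·24.3516 ≈ 12.1758
m_b = ½√(2·21.16 + 2·190.44 − 116.64) = ½√306.56 ≈ ½·17.5089 ≈ 8.75443
m_c = ½√(2·21.16 + 2·116.64 − 190.44) = ½√85.16 ≈ ½·9.22822 ≈ 4.61411

m_a = 12.18, m_b = 8.754, m_c = 4.614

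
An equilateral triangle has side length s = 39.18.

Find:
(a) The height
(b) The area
(a) The height splits the triangle into two 30-60-90 halves: h = s·√3/2 = 39.18·1.73205/2 ≈ 67.8618/2 ≈ 33.9309
(b) Area = (√3/4)·s² = (√3/4)·39.18² = (√3/4)·1535.0724 ≈ 0.433013·1535.0724 ≈ 664.706

Height = 33.93, Area = 664.7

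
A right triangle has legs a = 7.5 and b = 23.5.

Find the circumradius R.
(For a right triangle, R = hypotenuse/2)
Hypotenuse c = √(a² + b²) = √(56.25 + 552.25) = √608.5 ≈ 24.6678
R = c/2 ≈ 24.6678/2 ≈ 12.3339

R = 12.33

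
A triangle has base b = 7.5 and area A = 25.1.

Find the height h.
A = ½·b·h  ⇒  h = 2A/b = 2·25.1/7.5 = 50.2/7.5 ≈ 6.69333

h = 6.693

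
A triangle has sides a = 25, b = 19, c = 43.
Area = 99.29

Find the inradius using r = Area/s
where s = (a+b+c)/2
s = (25 + 19 + 43)/2 = 87/2 = 43.5
r = Area/s = 99.29/43.5 ≈ 2.28253

r = 2.283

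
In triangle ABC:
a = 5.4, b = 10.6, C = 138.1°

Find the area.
Two sides and the included angle (SAS): A = ½·a·b·sin(C) = ½·5.4·10.6·sin(138.1°)
sin(138.1°) ≈ 0.667833
A ≈ ½·57.24·0.667833 = 28.62·0.667833 ≈ 19.1134

Area = 19.11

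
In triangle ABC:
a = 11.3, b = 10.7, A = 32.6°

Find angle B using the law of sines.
a/sin(A) = b/sin(B)  ⇒  sin(B) = b·sin(A)/a = 10.7·sin(32.6°)/11.3
sin(32.6°) ≈ 0.538771
sin(B) ≈ 10.7·0.538771/11.3 ≈ 5.76485/11.3 ≈ 0.510163
B = arcsin(0.510163) ≈ 30.6747°
(Since b ≤ a we need B ≤ A, so the obtuse alternative 180° − 30.6747° ≈ 149.325° is rejected.)

B = 30.67°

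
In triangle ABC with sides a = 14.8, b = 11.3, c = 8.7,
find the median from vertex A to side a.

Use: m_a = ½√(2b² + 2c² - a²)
m_a = ½√(2·11.3² + 2·8.7² − 14.8²) = ½√(2·127.69 + 2·75.69 − 219.04) = ½√(255.38 + 151.38 − 219.04) = ½√187.72
√187.72 ≈ 13.7011, so m_a ≈ 6.85055

m_a = 6.851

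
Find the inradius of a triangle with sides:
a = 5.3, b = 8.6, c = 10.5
r = Area/s where s is the semi-perimeter.
s = (5.3 + 8.6 + 10.5)/2 = 24.4/2 = 12.2
Area = √(s(s−a)(s−b)(s−c)) = √(12.2·6.9·3.6·1.7) ≈ √515.182 ≈ 22.6976
r ≈ 22.6976/12.2 ≈ 1.86046

r = 1.86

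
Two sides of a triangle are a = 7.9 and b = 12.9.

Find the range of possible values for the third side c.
Triangle inequality: |a − b| < c < a + b
|a − b| = |7.9 − 12.9| = 5
a + b = 7.9 + 12.9 = 20.8

5 < c < 20.8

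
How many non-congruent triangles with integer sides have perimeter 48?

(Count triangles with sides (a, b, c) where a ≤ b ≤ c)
Let a ≤ b ≤ c with a + b + c = 48. The only binding inequality is a + b > c, i.e. 48 − c > c, so c < 48/2; and c ≥ 48/3 since c is the largest side.
So 16 ≤ c ≤ 23. For each c, b runs from ⌈(48 − c)/2⌉ up to c (then a = 48 − b − c satisfies 1 ≤ a ≤ b automatically), giving c − ⌈(48 − c)/2⌉ + 1 choices.
Summing over c: 1 + 2 + 4 + 5 + 7 + 8 + 10 + 11 = 48
Check (closed form: nearest integer to p²/48 for even p, (p+3)²/48 for odd p): 48²/48 = 2304/48 ≈ 48.00 → 48

48 triangles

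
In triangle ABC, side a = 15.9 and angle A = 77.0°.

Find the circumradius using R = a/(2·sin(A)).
R = a/(2·sin(A)) = 15.9/(2·sin(77.0°))
sin(77.0°) ≈ 0.97437
R ≈ 15.9/(2·0.97437) = 15.9/1.94874 ≈ 8.15912

R = 8.159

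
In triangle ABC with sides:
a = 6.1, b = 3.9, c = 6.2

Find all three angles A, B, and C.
Law of cosines for each angle (a² = 37.21, b² = 15.21, c² = 38.44):
cos(A) = (b² + c² − a²)/(2bc) = (15.21 + 38.44 − 37.21)/(2·3.9·6.2) = 16.44/48.36 ≈ 0.33995  ⇒  A ≈ 70.1261°
cos(B) = (a² + c² − b²)/(2ac) = (37.21 + 38.44 − 15.21)/(2·6.1·6.2) = 60.44/75.64 ≈ 0.799048  ⇒  B ≈ 36.9607°
cos(C) = (a² + b² − c²)/(2ab) = (37.21 + 15.21 − 38.44)/(2·6.1·3.9) = 13.98/47.58 ≈ 0.293821  ⇒  C ≈ 72.9132°
Check: A + B + C ≈ 180°

A = 70.13°, B = 36.96°, C = 72.91°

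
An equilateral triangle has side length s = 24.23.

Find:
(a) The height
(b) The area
(a) The height splits the triangle into two 30-60-90 halves: h = s·√3/2 = 24.23·1.73205/2 ≈ 41.9676/2 ≈ 20.9838
(b) Area = (√3/4)·s² = (√3/4)·24.23² = (√3/4)·587.0929 ≈ 0.433013·587.0929 ≈ 254.219

Height = 20.98, Area = 254.2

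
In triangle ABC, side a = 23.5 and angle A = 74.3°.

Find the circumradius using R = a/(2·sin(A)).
R = a/(2·sin(A)) = 23.5/(2·sin(74.3°))
sin(74.3°) ≈ 0.962692
R ≈ 23.5/(2·0.962692) = 23.5/1.92538 ≈ 12.2054

R = 12.21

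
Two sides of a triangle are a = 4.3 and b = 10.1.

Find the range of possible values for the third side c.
Triangle inequality: |a − b| < c < a + b
|a − b| = |4.3 − 10.1| = 5.8
a + b = 4.3 + 10.1 = 14.4

5.8 < c < 14.4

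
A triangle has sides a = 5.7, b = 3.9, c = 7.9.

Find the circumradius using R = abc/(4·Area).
First find the area with Heron's formula.
s = (5.7 + 3.9 + 7.9)/2 = 8.75
Area = √(s(s−a)(s−b)(s−c)) = √(8.75·3.05·4.85·0.85) ≈ √110.019 ≈ 10.489
abc = 5.7·3.9·7.9 = 175.617
R = abc/(4·Area) ≈ 175.617/(4·10.489) = 175.617/41.956 ≈ 4.18574

R = 4.186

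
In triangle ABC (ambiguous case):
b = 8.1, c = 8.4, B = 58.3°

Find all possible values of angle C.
b/sin(B) = c/sin(C)  ⇒  sin(C) = c·sin(B)/b = 8.4·sin(58.3°)/8.1
sin(58.3°) ≈ 0.850811
sin(C) ≈ 8.4·0.850811/8.1 ≈ 7.14681/8.1 ≈ 0.882323
Candidate 1: C₁ = arcsin(0.882323) ≈ 61.9238°  →  A = 180° − 58.3° − 61.9238° ≈ 59.7762° > 0, valid
Candidate 2: C₂ = 180° − C₁ ≈ 118.076°  →  A = 180° − 58.3° − 118.076° ≈ 3.62382° > 0, valid

C = 61.92° or C = 118.1° (two solutions)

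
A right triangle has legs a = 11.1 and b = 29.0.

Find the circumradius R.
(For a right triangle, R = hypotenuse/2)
Hypotenuse c = √(a² + b²) = √(123.21 + 841) = √964.21 ≈ 31.0517
R = c/2 ≈ 31.0517/2 ≈ 15.5259

R = 15.53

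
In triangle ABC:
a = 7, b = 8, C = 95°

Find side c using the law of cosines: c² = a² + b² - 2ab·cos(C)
c² = 7² + 8² − 2·7·8·cos(95°)
cos(95°) ≈ -0.0871557
c² ≈ 49 + 64 − 112·(-0.0871557) ≈ 113 + 9.76144 ≈ 122.761
c ≈ √122.761 ≈ 11.0798

c = 11.08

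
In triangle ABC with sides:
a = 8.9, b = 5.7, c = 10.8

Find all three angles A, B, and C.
Law of cosines for each angle (a² = 79.21, b² = 32.49, c² = 116.64):
cos(A) = (b² + c² − a²)/(2bc) = (32.49 + 116.64 − 79.21)/(2·5.7·10.8) = 69.92/123.12 ≈ 0.567901  ⇒  A ≈ 55.396°
cos(B) = (a² + c² − b²)/(2ac) = (79.21 + 116.64 − 32.49)/(2·8.9·10.8) = 163.36/192.24 ≈ 0.849771  ⇒  B ≈ 31.8132°
cos(C) = (a² + b² − c²)/(2ab) = (79.21 + 32.49 − 116.64)/(2·8.9·5.7) = -4.94/101.46 ≈ -0.0486891  ⇒  C ≈ 92.7908°
Check: A + B + C ≈ 180°

A = 55.4°, B = 31.81°, C = 92.79°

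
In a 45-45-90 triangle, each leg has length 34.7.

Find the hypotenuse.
In a 45-45-90 triangle the sides are in ratio 1 : 1 : √2, so hypotenuse = leg·√2.
Hypotenuse = 34.7·√2 ≈ 34.7·1.41421 ≈ 49.0732

Hypotenuse = 34.7√2 = 49.07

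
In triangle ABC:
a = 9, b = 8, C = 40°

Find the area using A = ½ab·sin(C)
A = ½·a·b·sin(C) = ½·9·8·sin(40°)
sin(40°) ≈ 0.642788
A ≈ ½·72·0.642788 = 36·0.642788 ≈ 23.1404

Area = 23.14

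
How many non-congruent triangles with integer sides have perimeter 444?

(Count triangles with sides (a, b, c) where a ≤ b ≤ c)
Let a ≤ b ≤ c with a + b + c = 444. The only binding inequality is a + b > c, i.e. 444 − c > c, so c < 444/2; and c ≥ 444/3 since c is the largest side.
So 148 ≤ c ≤ 221. For each c, b runs from ⌈(444 − c)/2⌉ up to c (then a = 444 − b − c satisfies 1 ≤ a ≤ b automatically), giving c − ⌈(444 − c)/2⌉ + 1 choices.
Summing over c: 1 + 2 + 4 + 5 + … + 109 + 110  (74 terms, c = 148, …, 221) = 4107
Check (closed form: nearest integer to p²/48 for even p, (p+3)²/48 for odd p): 444²/48 = 197136/48 ≈ 4107.00 → 4107

4107 triangles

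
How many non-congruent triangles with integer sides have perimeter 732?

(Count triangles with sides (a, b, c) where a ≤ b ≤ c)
Let a ≤ b ≤ c with a + b + c = 732. The only binding inequality is a + b > c, i.e. 732 − c > c, so c < 732/2; and c ≥ 732/3 since c is the largest side.
So 244 ≤ c ≤ 365. For each c, b runs from ⌈(732 − c)/2⌉ up to c (then a = 732 − b − c satisfies 1 ≤ a ≤ b automatically), giving c − ⌈(732 − c)/2⌉ + 1 choices.
Summing over c: 1 + 2 + 4 + 5 + … + 181 + 182  (122 terms, c = 244, …, 365) = 11163
Check (closed form: nearest integer to p²/48 for even p, (p+3)²/48 for odd p): 732²/48 = 535824/48 ≈ 11163.00 → 11163

11163 triangles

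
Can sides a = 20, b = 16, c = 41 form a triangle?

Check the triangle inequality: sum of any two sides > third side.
a + b vs c: 20 + 16 = 36 ≤ 41  ✗
a + c vs b: 20 + 41 = 61 > 16  ✓
b + c vs a: 16 + 41 = 57 > 20  ✓

No: 20 + 16 = 36 is not > 41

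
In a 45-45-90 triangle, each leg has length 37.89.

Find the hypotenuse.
In a 45-45-90 triangle the sides are in ratio 1 : 1 : √2, so hypotenuse = leg·√2.
Hypotenuse = 37.89·√2 ≈ 37.89·1.41421 ≈ 53.5846

Hypotenuse = 37.89√2 = 53.58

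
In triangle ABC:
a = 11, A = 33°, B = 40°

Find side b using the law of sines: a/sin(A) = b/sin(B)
a/sin(A) = b/sin(B)  ⇒  b = a·sin(B)/sin(A) = 11·sin(40°)/sin(33°)
sin(40°) ≈ 0.642788, sin(33°) ≈ 0.544639
b ≈ 11·0.642788/0.544639 ≈ 7.07066/0.544639 ≈ 12.9823

b = 12.98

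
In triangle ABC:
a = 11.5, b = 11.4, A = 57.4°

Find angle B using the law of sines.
a/sin(A) = b/sin(B)  ⇒  sin(B) = b·sin(A)/a = 11.4·sin(57.4°)/11.5
sin(57.4°) ≈ 0.842452
sin(B) ≈ 11.4·0.842452/11.5 ≈ 9.60396/11.5 ≈ 0.835127
B = arcsin(0.835127) ≈ 56.629°
(Since b ≤ a we need B ≤ A, so the obtuse alternative 180° − 56.629° ≈ 123.371° is rejected.)

B = 56.63°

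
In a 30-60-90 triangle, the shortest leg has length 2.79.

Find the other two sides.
In a 30-60-90 triangle the sides are in ratio 1 : √3 : 2 (short leg : long leg : hypotenuse).
Long leg = 2.79·√3 ≈ 2.79·1.73205 ≈ 4.83242
Hypotenuse = 2·2.79 = 5.58

Long leg = 2.79√3 = 4.832, Hypotenuse = 5.58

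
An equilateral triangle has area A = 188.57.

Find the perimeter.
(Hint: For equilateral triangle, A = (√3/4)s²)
A = (√3/4)s²  ⇒  s² = 4A/√3 = 4·188.57/√3 = 754.28/1.73205 ≈ 435.484
s ≈ √435.484 ≈ 20.8682
Perimeter = 3s ≈ 3·20.8682 ≈ 62.6047

Perimeter = 62.6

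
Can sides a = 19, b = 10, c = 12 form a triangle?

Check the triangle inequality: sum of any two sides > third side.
a + b vs c: 19 + 10 = 29 > 12  ✓
a + c vs b: 19 + 12 = 31 > 10  ✓
b + c vs a: 10 + 12 = 22 > 19  ✓

Yes, triangle inequality satisfied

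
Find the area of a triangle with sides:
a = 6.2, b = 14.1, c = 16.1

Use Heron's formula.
s = (6.2 + 14.1 + 16.1)/2 = 36.4/2 = 18.2
s − a = 12, s − b = 4.1, s − c = 2.1
s(s−a)(s−b)(s−c) = 18.2·12·4.1·2.1 ≈ 1880.42
Area = √1880.42 ≈ 43.3639

Area = 43.36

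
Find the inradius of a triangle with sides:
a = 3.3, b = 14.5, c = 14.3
r = Area/s where s is the semi-perimeter.
s = (3.3 + 14.5 + 14.3)/2 = 32.1/2 = 16.05
Area = √(s(s−a)(s−b)(s−c)) = √(16.05·12.75·1.55·1.75) ≈ √555.079 ≈ 23.5601
r ≈ 23.5601/16.05 ≈ 1.46792

r = 1.468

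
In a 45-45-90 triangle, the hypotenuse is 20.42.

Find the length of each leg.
In a 45-45-90 triangle hypotenuse = leg·√2, so leg = hypotenuse/√2.
Leg = 20.42/√2 ≈ 20.42/1.41421 ≈ 14.4391

Each leg = 14.44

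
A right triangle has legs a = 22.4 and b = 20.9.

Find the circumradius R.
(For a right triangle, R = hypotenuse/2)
Hypotenuse c = √(a² + b²) = √(501.76 + 436.81) = √938.57 ≈ 30.6361
R = c/2 ≈ 30.6361/2 ≈ 15.318

R = 15.32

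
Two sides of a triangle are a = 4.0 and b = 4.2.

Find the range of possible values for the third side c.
Triangle inequality: |a − b| < c < a + b
|a − b| = |4.0 − 4.2| = 0.2
a + b = 4.0 + 4.2 = 8.2

0.2 < c < 8.2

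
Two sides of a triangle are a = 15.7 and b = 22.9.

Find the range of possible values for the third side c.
Triangle inequality: |a − b| < c < a + b
|a − b| = |15.7 − 22.9| = 7.2
a + b = 15.7 + 22.9 = 38.6

7.2 < c < 38.6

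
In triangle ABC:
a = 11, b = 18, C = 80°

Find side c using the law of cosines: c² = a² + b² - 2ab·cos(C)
c² = 11² + 18² − 2·11·18·cos(80°)
cos(80°) ≈ 0.173648
c² ≈ 121 + 324 − 396·(0.173648) ≈ 445 − 68.7647 ≈ 376.235
c ≈ √376.235 ≈ 19.3968

c = 19.4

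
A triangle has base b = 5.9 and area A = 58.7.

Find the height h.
A = ½·b·h  ⇒  h = 2A/b = 2·58.7/5.9 = 117.4/5.9 ≈ 19.8983

h = 19.9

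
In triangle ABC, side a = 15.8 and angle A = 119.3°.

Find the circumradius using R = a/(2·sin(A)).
R = a/(2·sin(A)) = 15.8/(2·sin(119.3°))
sin(119.3°) ≈ 0.872069
R ≈ 15.8/(2·0.872069) = 15.8/1.74414 ≈ 9.05891

R = 9.059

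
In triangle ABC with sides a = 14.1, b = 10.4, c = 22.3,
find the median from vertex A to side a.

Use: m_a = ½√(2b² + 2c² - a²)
m_a = ½√(2·10.4² + 2·22.3² − 14.1²) = ½√(2·108.16 + 2·497.29 − 198.81) = ½√(216.32 + 994.58 − 198.81) = ½√1012.09
√1012.09 ≈ 31.8134, so m_a ≈ 15.9067

m_a = 15.91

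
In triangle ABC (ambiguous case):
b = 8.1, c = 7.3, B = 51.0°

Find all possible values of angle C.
b/sin(B) = c/sin(C)  ⇒  sin(C) = c·sin(B)/b = 7.3·sin(51.0°)/8.1
sin(51.0°) ≈ 0.777146
sin(C) ≈ 7.3·0.777146/8.1 ≈ 5.67317/8.1 ≈ 0.700391
Candidate 1: C₁ = arcsin(0.700391) ≈ 44.4584°  →  A = 180° − 51.0° − 44.4584° ≈ 84.5416° > 0, valid
Candidate 2: C₂ = 180° − C₁ ≈ 135.542°  →  A = 180° − 51.0° − 135.542° ≈ -6.5416° ≤ 0, not a valid triangle

C = 44.46° (one solution)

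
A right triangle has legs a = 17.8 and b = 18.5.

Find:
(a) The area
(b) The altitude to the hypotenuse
(a) The legs are perpendicular, so Area = ½·a·b = ½·17.8·18.5 = ½·329.3 = 164.65
(b) Hypotenuse c = √(a² + b²) = √(316.84 + 342.25) = √659.09 ≈ 25.6727
    Area = ½·c·h_c  ⇒  h_c = 2·Area/c = 329.3/25.6727 ≈ 12.8268

Area = 164.65, h_c = 12.83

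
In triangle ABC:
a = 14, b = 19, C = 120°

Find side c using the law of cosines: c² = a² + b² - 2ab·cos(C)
c² = 14² + 19² − 2·14·19·cos(120°)
cos(120°) ≈ -0.5
c² ≈ 196 + 361 − 532·(-0.5) ≈ 557 + 266 ≈ 823
c ≈ √823 ≈ 28.688

c = 28.69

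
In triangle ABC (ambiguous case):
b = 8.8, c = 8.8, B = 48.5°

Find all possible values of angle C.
b/sin(B) = c/sin(C)  ⇒  sin(C) = c·sin(B)/b = 8.8·sin(48.5°)/8.8
sin(48.5°) ≈ 0.748956
sin(C) ≈ 8.8·0.748956/8.8 ≈ 6.59081/8.8 ≈ 0.748956
Candidate 1: C₁ = arcsin(0.748956) ≈ 48.5°  →  A = 180° − 48.5° − 48.5° ≈ 83° > 0, valid
Candidate 2: C₂ = 180° − C₁ ≈ 131.5°  →  A = 180° − 48.5° − 131.5° ≈ 0° ≤ 0, not a valid triangle

C = 48.5° (one solution)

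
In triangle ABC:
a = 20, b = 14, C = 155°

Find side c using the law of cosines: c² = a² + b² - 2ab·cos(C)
c² = 20² + 14² − 2·20·14·cos(155°)
cos(155°) ≈ -0.906308
c² ≈ 400 + 196 − 560·(-0.906308) ≈ 596 + 507.532 ≈ 1103.53
c ≈ √1103.53 ≈ 33.2195

c = 33.22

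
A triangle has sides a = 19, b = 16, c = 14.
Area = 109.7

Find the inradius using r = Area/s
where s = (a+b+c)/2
s = (19 + 16 + 14)/2 = 49/2 = 24.5
r = Area/s = 109.7/24.5 ≈ 4.47755

r = 4.478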